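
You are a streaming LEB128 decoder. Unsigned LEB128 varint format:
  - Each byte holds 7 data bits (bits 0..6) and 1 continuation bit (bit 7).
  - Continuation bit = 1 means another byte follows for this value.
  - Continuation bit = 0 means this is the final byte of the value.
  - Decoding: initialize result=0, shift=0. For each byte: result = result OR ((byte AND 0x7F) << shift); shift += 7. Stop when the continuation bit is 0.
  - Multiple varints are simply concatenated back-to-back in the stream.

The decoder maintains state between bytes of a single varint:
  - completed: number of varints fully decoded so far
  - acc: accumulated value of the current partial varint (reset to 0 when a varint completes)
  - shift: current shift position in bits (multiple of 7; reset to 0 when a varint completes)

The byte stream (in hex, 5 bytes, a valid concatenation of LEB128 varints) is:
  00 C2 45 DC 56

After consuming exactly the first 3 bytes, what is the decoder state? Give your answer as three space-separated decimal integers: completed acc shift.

Answer: 2 0 0

Derivation:
byte[0]=0x00 cont=0 payload=0x00: varint #1 complete (value=0); reset -> completed=1 acc=0 shift=0
byte[1]=0xC2 cont=1 payload=0x42: acc |= 66<<0 -> completed=1 acc=66 shift=7
byte[2]=0x45 cont=0 payload=0x45: varint #2 complete (value=8898); reset -> completed=2 acc=0 shift=0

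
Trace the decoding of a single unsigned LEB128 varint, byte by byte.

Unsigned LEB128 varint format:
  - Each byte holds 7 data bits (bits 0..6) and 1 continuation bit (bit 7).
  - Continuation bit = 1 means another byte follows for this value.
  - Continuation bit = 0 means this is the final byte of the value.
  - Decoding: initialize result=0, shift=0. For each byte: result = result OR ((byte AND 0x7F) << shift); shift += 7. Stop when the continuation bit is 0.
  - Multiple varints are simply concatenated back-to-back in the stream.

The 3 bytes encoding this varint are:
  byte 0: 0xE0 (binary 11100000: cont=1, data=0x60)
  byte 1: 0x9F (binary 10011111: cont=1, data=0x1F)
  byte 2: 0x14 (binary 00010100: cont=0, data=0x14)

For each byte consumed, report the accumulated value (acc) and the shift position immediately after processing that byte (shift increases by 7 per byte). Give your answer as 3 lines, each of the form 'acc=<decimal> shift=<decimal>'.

Answer: acc=96 shift=7
acc=4064 shift=14
acc=331744 shift=21

Derivation:
byte 0=0xE0: payload=0x60=96, contrib = 96<<0 = 96; acc -> 96, shift -> 7
byte 1=0x9F: payload=0x1F=31, contrib = 31<<7 = 3968; acc -> 4064, shift -> 14
byte 2=0x14: payload=0x14=20, contrib = 20<<14 = 327680; acc -> 331744, shift -> 21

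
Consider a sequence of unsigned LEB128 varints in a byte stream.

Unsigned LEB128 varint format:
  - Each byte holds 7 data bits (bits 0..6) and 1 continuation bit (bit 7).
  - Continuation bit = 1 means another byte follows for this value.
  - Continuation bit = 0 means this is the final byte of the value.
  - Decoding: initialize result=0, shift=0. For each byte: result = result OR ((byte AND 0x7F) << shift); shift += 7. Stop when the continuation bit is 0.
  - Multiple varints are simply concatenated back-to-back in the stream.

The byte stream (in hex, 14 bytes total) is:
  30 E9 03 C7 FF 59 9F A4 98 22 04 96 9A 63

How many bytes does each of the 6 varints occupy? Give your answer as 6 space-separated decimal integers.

  byte[0]=0x30 cont=0 payload=0x30=48: acc |= 48<<0 -> acc=48 shift=7 [end]
Varint 1: bytes[0:1] = 30 -> value 48 (1 byte(s))
  byte[1]=0xE9 cont=1 payload=0x69=105: acc |= 105<<0 -> acc=105 shift=7
  byte[2]=0x03 cont=0 payload=0x03=3: acc |= 3<<7 -> acc=489 shift=14 [end]
Varint 2: bytes[1:3] = E9 03 -> value 489 (2 byte(s))
  byte[3]=0xC7 cont=1 payload=0x47=71: acc |= 71<<0 -> acc=71 shift=7
  byte[4]=0xFF cont=1 payload=0x7F=127: acc |= 127<<7 -> acc=16327 shift=14
  byte[5]=0x59 cont=0 payload=0x59=89: acc |= 89<<14 -> acc=1474503 shift=21 [end]
Varint 3: bytes[3:6] = C7 FF 59 -> value 1474503 (3 byte(s))
  byte[6]=0x9F cont=1 payload=0x1F=31: acc |= 31<<0 -> acc=31 shift=7
  byte[7]=0xA4 cont=1 payload=0x24=36: acc |= 36<<7 -> acc=4639 shift=14
  byte[8]=0x98 cont=1 payload=0x18=24: acc |= 24<<14 -> acc=397855 shift=21
  byte[9]=0x22 cont=0 payload=0x22=34: acc |= 34<<21 -> acc=71701023 shift=28 [end]
Varint 4: bytes[6:10] = 9F A4 98 22 -> value 71701023 (4 byte(s))
  byte[10]=0x04 cont=0 payload=0x04=4: acc |= 4<<0 -> acc=4 shift=7 [end]
Varint 5: bytes[10:11] = 04 -> value 4 (1 byte(s))
  byte[11]=0x96 cont=1 payload=0x16=22: acc |= 22<<0 -> acc=22 shift=7
  byte[12]=0x9A cont=1 payload=0x1A=26: acc |= 26<<7 -> acc=3350 shift=14
  byte[13]=0x63 cont=0 payload=0x63=99: acc |= 99<<14 -> acc=1625366 shift=21 [end]
Varint 6: bytes[11:14] = 96 9A 63 -> value 1625366 (3 byte(s))

Answer: 1 2 3 4 1 3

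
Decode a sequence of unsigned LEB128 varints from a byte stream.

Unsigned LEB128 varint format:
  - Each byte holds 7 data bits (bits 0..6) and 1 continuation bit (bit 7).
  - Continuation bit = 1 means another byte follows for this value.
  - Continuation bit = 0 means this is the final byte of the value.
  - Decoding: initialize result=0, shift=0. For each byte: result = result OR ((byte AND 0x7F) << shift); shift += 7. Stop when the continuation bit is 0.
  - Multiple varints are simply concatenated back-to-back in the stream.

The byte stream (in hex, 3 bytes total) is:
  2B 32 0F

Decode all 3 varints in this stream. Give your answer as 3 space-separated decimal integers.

  byte[0]=0x2B cont=0 payload=0x2B=43: acc |= 43<<0 -> acc=43 shift=7 [end]
Varint 1: bytes[0:1] = 2B -> value 43 (1 byte(s))
  byte[1]=0x32 cont=0 payload=0x32=50: acc |= 50<<0 -> acc=50 shift=7 [end]
Varint 2: bytes[1:2] = 32 -> value 50 (1 byte(s))
  byte[2]=0x0F cont=0 payload=0x0F=15: acc |= 15<<0 -> acc=15 shift=7 [end]
Varint 3: bytes[2:3] = 0F -> value 15 (1 byte(s))

Answer: 43 50 15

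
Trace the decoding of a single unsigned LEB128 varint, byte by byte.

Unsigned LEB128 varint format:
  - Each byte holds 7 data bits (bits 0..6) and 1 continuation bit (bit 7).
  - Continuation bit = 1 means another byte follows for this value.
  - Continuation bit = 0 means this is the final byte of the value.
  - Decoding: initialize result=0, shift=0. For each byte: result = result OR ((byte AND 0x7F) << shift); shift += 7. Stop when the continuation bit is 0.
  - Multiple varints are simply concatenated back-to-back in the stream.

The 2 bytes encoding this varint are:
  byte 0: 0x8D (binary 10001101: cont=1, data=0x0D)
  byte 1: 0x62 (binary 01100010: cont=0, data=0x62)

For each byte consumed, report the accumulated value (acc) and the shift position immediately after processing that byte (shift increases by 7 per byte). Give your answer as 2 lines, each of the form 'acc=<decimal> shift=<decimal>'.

Answer: acc=13 shift=7
acc=12557 shift=14

Derivation:
byte 0=0x8D: payload=0x0D=13, contrib = 13<<0 = 13; acc -> 13, shift -> 7
byte 1=0x62: payload=0x62=98, contrib = 98<<7 = 12544; acc -> 12557, shift -> 14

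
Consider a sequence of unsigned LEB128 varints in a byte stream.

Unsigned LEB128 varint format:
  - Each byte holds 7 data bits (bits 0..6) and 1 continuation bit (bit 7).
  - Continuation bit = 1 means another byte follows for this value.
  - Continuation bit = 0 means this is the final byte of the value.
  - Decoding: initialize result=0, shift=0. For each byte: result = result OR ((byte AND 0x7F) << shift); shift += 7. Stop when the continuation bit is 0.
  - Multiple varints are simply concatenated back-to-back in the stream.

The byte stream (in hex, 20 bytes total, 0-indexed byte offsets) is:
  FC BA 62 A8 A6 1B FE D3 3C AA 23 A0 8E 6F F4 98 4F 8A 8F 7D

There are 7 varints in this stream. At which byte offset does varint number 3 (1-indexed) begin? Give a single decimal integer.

Answer: 6

Derivation:
  byte[0]=0xFC cont=1 payload=0x7C=124: acc |= 124<<0 -> acc=124 shift=7
  byte[1]=0xBA cont=1 payload=0x3A=58: acc |= 58<<7 -> acc=7548 shift=14
  byte[2]=0x62 cont=0 payload=0x62=98: acc |= 98<<14 -> acc=1613180 shift=21 [end]
Varint 1: bytes[0:3] = FC BA 62 -> value 1613180 (3 byte(s))
  byte[3]=0xA8 cont=1 payload=0x28=40: acc |= 40<<0 -> acc=40 shift=7
  byte[4]=0xA6 cont=1 payload=0x26=38: acc |= 38<<7 -> acc=4904 shift=14
  byte[5]=0x1B cont=0 payload=0x1B=27: acc |= 27<<14 -> acc=447272 shift=21 [end]
Varint 2: bytes[3:6] = A8 A6 1B -> value 447272 (3 byte(s))
  byte[6]=0xFE cont=1 payload=0x7E=126: acc |= 126<<0 -> acc=126 shift=7
  byte[7]=0xD3 cont=1 payload=0x53=83: acc |= 83<<7 -> acc=10750 shift=14
  byte[8]=0x3C cont=0 payload=0x3C=60: acc |= 60<<14 -> acc=993790 shift=21 [end]
Varint 3: bytes[6:9] = FE D3 3C -> value 993790 (3 byte(s))
  byte[9]=0xAA cont=1 payload=0x2A=42: acc |= 42<<0 -> acc=42 shift=7
  byte[10]=0x23 cont=0 payload=0x23=35: acc |= 35<<7 -> acc=4522 shift=14 [end]
Varint 4: bytes[9:11] = AA 23 -> value 4522 (2 byte(s))
  byte[11]=0xA0 cont=1 payload=0x20=32: acc |= 32<<0 -> acc=32 shift=7
  byte[12]=0x8E cont=1 payload=0x0E=14: acc |= 14<<7 -> acc=1824 shift=14
  byte[13]=0x6F cont=0 payload=0x6F=111: acc |= 111<<14 -> acc=1820448 shift=21 [end]
Varint 5: bytes[11:14] = A0 8E 6F -> value 1820448 (3 byte(s))
  byte[14]=0xF4 cont=1 payload=0x74=116: acc |= 116<<0 -> acc=116 shift=7
  byte[15]=0x98 cont=1 payload=0x18=24: acc |= 24<<7 -> acc=3188 shift=14
  byte[16]=0x4F cont=0 payload=0x4F=79: acc |= 79<<14 -> acc=1297524 shift=21 [end]
Varint 6: bytes[14:17] = F4 98 4F -> value 1297524 (3 byte(s))
  byte[17]=0x8A cont=1 payload=0x0A=10: acc |= 10<<0 -> acc=10 shift=7
  byte[18]=0x8F cont=1 payload=0x0F=15: acc |= 15<<7 -> acc=1930 shift=14
  byte[19]=0x7D cont=0 payload=0x7D=125: acc |= 125<<14 -> acc=2049930 shift=21 [end]
Varint 7: bytes[17:20] = 8A 8F 7D -> value 2049930 (3 byte(s))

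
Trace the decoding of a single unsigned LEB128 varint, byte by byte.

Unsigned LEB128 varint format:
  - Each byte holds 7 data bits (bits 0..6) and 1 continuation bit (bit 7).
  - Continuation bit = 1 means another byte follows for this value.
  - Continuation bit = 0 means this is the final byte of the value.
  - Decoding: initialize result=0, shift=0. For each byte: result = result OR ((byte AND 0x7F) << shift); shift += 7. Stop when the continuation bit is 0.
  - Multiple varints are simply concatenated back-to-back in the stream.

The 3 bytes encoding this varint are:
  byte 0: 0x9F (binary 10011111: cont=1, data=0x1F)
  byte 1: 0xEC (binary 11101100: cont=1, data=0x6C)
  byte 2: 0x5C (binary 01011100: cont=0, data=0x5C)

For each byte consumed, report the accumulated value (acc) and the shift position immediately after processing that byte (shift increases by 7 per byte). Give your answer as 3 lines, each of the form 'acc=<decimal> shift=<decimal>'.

byte 0=0x9F: payload=0x1F=31, contrib = 31<<0 = 31; acc -> 31, shift -> 7
byte 1=0xEC: payload=0x6C=108, contrib = 108<<7 = 13824; acc -> 13855, shift -> 14
byte 2=0x5C: payload=0x5C=92, contrib = 92<<14 = 1507328; acc -> 1521183, shift -> 21

Answer: acc=31 shift=7
acc=13855 shift=14
acc=1521183 shift=21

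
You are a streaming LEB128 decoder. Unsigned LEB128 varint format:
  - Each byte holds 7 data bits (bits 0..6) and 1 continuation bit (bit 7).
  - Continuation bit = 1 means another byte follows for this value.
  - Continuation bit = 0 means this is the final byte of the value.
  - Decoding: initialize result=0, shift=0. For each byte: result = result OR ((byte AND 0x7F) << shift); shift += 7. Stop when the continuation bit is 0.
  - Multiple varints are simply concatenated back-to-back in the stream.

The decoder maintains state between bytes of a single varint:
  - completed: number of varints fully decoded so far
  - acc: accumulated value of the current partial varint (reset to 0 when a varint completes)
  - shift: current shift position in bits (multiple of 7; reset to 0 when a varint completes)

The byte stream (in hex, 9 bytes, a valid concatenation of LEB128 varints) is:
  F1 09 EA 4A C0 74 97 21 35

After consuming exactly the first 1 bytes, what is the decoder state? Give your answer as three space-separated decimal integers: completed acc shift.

byte[0]=0xF1 cont=1 payload=0x71: acc |= 113<<0 -> completed=0 acc=113 shift=7

Answer: 0 113 7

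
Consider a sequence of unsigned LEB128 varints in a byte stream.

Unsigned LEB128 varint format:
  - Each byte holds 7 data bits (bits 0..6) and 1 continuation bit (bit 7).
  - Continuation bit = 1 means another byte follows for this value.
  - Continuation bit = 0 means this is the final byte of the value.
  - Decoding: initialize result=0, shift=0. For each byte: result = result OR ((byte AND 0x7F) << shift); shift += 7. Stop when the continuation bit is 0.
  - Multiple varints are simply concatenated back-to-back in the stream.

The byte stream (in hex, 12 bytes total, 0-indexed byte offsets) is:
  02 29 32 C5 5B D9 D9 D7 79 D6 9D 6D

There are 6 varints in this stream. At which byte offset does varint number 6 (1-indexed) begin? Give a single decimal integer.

Answer: 9

Derivation:
  byte[0]=0x02 cont=0 payload=0x02=2: acc |= 2<<0 -> acc=2 shift=7 [end]
Varint 1: bytes[0:1] = 02 -> value 2 (1 byte(s))
  byte[1]=0x29 cont=0 payload=0x29=41: acc |= 41<<0 -> acc=41 shift=7 [end]
Varint 2: bytes[1:2] = 29 -> value 41 (1 byte(s))
  byte[2]=0x32 cont=0 payload=0x32=50: acc |= 50<<0 -> acc=50 shift=7 [end]
Varint 3: bytes[2:3] = 32 -> value 50 (1 byte(s))
  byte[3]=0xC5 cont=1 payload=0x45=69: acc |= 69<<0 -> acc=69 shift=7
  byte[4]=0x5B cont=0 payload=0x5B=91: acc |= 91<<7 -> acc=11717 shift=14 [end]
Varint 4: bytes[3:5] = C5 5B -> value 11717 (2 byte(s))
  byte[5]=0xD9 cont=1 payload=0x59=89: acc |= 89<<0 -> acc=89 shift=7
  byte[6]=0xD9 cont=1 payload=0x59=89: acc |= 89<<7 -> acc=11481 shift=14
  byte[7]=0xD7 cont=1 payload=0x57=87: acc |= 87<<14 -> acc=1436889 shift=21
  byte[8]=0x79 cont=0 payload=0x79=121: acc |= 121<<21 -> acc=255192281 shift=28 [end]
Varint 5: bytes[5:9] = D9 D9 D7 79 -> value 255192281 (4 byte(s))
  byte[9]=0xD6 cont=1 payload=0x56=86: acc |= 86<<0 -> acc=86 shift=7
  byte[10]=0x9D cont=1 payload=0x1D=29: acc |= 29<<7 -> acc=3798 shift=14
  byte[11]=0x6D cont=0 payload=0x6D=109: acc |= 109<<14 -> acc=1789654 shift=21 [end]
Varint 6: bytes[9:12] = D6 9D 6D -> value 1789654 (3 byte(s))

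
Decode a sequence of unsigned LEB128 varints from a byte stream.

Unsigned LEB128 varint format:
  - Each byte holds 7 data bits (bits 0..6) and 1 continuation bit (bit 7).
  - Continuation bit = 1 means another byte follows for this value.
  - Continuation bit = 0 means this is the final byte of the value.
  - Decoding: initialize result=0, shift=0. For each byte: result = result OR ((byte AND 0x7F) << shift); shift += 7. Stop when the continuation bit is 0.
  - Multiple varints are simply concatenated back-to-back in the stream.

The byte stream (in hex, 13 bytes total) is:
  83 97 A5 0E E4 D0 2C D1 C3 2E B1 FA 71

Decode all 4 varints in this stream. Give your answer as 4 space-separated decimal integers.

Answer: 29969283 731236 762321 1867057

Derivation:
  byte[0]=0x83 cont=1 payload=0x03=3: acc |= 3<<0 -> acc=3 shift=7
  byte[1]=0x97 cont=1 payload=0x17=23: acc |= 23<<7 -> acc=2947 shift=14
  byte[2]=0xA5 cont=1 payload=0x25=37: acc |= 37<<14 -> acc=609155 shift=21
  byte[3]=0x0E cont=0 payload=0x0E=14: acc |= 14<<21 -> acc=29969283 shift=28 [end]
Varint 1: bytes[0:4] = 83 97 A5 0E -> value 29969283 (4 byte(s))
  byte[4]=0xE4 cont=1 payload=0x64=100: acc |= 100<<0 -> acc=100 shift=7
  byte[5]=0xD0 cont=1 payload=0x50=80: acc |= 80<<7 -> acc=10340 shift=14
  byte[6]=0x2C cont=0 payload=0x2C=44: acc |= 44<<14 -> acc=731236 shift=21 [end]
Varint 2: bytes[4:7] = E4 D0 2C -> value 731236 (3 byte(s))
  byte[7]=0xD1 cont=1 payload=0x51=81: acc |= 81<<0 -> acc=81 shift=7
  byte[8]=0xC3 cont=1 payload=0x43=67: acc |= 67<<7 -> acc=8657 shift=14
  byte[9]=0x2E cont=0 payload=0x2E=46: acc |= 46<<14 -> acc=762321 shift=21 [end]
Varint 3: bytes[7:10] = D1 C3 2E -> value 762321 (3 byte(s))
  byte[10]=0xB1 cont=1 payload=0x31=49: acc |= 49<<0 -> acc=49 shift=7
  byte[11]=0xFA cont=1 payload=0x7A=122: acc |= 122<<7 -> acc=15665 shift=14
  byte[12]=0x71 cont=0 payload=0x71=113: acc |= 113<<14 -> acc=1867057 shift=21 [end]
Varint 4: bytes[10:13] = B1 FA 71 -> value 1867057 (3 byte(s))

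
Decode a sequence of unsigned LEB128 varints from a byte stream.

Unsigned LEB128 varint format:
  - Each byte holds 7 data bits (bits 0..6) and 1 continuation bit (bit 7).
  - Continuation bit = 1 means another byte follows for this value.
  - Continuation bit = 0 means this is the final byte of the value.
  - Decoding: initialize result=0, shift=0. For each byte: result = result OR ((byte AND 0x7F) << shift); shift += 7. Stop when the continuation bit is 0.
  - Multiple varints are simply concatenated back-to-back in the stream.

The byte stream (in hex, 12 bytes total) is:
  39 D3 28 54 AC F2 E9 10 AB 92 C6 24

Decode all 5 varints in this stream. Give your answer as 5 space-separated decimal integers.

  byte[0]=0x39 cont=0 payload=0x39=57: acc |= 57<<0 -> acc=57 shift=7 [end]
Varint 1: bytes[0:1] = 39 -> value 57 (1 byte(s))
  byte[1]=0xD3 cont=1 payload=0x53=83: acc |= 83<<0 -> acc=83 shift=7
  byte[2]=0x28 cont=0 payload=0x28=40: acc |= 40<<7 -> acc=5203 shift=14 [end]
Varint 2: bytes[1:3] = D3 28 -> value 5203 (2 byte(s))
  byte[3]=0x54 cont=0 payload=0x54=84: acc |= 84<<0 -> acc=84 shift=7 [end]
Varint 3: bytes[3:4] = 54 -> value 84 (1 byte(s))
  byte[4]=0xAC cont=1 payload=0x2C=44: acc |= 44<<0 -> acc=44 shift=7
  byte[5]=0xF2 cont=1 payload=0x72=114: acc |= 114<<7 -> acc=14636 shift=14
  byte[6]=0xE9 cont=1 payload=0x69=105: acc |= 105<<14 -> acc=1734956 shift=21
  byte[7]=0x10 cont=0 payload=0x10=16: acc |= 16<<21 -> acc=35289388 shift=28 [end]
Varint 4: bytes[4:8] = AC F2 E9 10 -> value 35289388 (4 byte(s))
  byte[8]=0xAB cont=1 payload=0x2B=43: acc |= 43<<0 -> acc=43 shift=7
  byte[9]=0x92 cont=1 payload=0x12=18: acc |= 18<<7 -> acc=2347 shift=14
  byte[10]=0xC6 cont=1 payload=0x46=70: acc |= 70<<14 -> acc=1149227 shift=21
  byte[11]=0x24 cont=0 payload=0x24=36: acc |= 36<<21 -> acc=76646699 shift=28 [end]
Varint 5: bytes[8:12] = AB 92 C6 24 -> value 76646699 (4 byte(s))

Answer: 57 5203 84 35289388 76646699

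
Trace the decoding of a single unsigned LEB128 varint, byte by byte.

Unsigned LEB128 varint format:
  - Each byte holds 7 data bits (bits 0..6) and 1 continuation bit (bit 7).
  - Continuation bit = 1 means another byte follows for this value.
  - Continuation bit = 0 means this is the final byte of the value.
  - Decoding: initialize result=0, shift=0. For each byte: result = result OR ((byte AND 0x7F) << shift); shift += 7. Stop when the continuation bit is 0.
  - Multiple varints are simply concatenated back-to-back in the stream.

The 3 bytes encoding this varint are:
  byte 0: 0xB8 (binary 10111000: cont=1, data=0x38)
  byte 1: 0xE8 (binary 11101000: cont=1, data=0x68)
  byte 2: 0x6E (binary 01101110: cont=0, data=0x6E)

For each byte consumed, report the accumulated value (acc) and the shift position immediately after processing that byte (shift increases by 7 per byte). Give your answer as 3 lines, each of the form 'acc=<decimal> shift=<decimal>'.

Answer: acc=56 shift=7
acc=13368 shift=14
acc=1815608 shift=21

Derivation:
byte 0=0xB8: payload=0x38=56, contrib = 56<<0 = 56; acc -> 56, shift -> 7
byte 1=0xE8: payload=0x68=104, contrib = 104<<7 = 13312; acc -> 13368, shift -> 14
byte 2=0x6E: payload=0x6E=110, contrib = 110<<14 = 1802240; acc -> 1815608, shift -> 21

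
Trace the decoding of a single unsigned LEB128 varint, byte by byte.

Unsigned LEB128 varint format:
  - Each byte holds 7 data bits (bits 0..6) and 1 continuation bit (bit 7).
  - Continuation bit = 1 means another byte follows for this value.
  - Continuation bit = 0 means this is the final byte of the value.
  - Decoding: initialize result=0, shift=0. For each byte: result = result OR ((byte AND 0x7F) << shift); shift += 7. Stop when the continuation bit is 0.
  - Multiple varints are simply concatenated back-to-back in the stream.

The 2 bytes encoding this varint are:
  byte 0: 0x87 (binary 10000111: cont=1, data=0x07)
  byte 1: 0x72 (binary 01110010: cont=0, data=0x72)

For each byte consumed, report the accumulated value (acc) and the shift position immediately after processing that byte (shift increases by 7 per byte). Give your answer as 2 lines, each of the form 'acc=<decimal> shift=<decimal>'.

Answer: acc=7 shift=7
acc=14599 shift=14

Derivation:
byte 0=0x87: payload=0x07=7, contrib = 7<<0 = 7; acc -> 7, shift -> 7
byte 1=0x72: payload=0x72=114, contrib = 114<<7 = 14592; acc -> 14599, shift -> 14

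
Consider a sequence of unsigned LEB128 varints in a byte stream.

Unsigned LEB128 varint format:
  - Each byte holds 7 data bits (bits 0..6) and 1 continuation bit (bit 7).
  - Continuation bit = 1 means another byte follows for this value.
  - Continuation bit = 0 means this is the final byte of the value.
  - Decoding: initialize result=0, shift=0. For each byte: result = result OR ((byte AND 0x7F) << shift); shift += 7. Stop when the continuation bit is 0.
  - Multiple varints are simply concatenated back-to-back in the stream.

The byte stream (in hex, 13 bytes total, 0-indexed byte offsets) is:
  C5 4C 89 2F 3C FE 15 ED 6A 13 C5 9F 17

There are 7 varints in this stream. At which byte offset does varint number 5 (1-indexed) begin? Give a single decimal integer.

  byte[0]=0xC5 cont=1 payload=0x45=69: acc |= 69<<0 -> acc=69 shift=7
  byte[1]=0x4C cont=0 payload=0x4C=76: acc |= 76<<7 -> acc=9797 shift=14 [end]
Varint 1: bytes[0:2] = C5 4C -> value 9797 (2 byte(s))
  byte[2]=0x89 cont=1 payload=0x09=9: acc |= 9<<0 -> acc=9 shift=7
  byte[3]=0x2F cont=0 payload=0x2F=47: acc |= 47<<7 -> acc=6025 shift=14 [end]
Varint 2: bytes[2:4] = 89 2F -> value 6025 (2 byte(s))
  byte[4]=0x3C cont=0 payload=0x3C=60: acc |= 60<<0 -> acc=60 shift=7 [end]
Varint 3: bytes[4:5] = 3C -> value 60 (1 byte(s))
  byte[5]=0xFE cont=1 payload=0x7E=126: acc |= 126<<0 -> acc=126 shift=7
  byte[6]=0x15 cont=0 payload=0x15=21: acc |= 21<<7 -> acc=2814 shift=14 [end]
Varint 4: bytes[5:7] = FE 15 -> value 2814 (2 byte(s))
  byte[7]=0xED cont=1 payload=0x6D=109: acc |= 109<<0 -> acc=109 shift=7
  byte[8]=0x6A cont=0 payload=0x6A=106: acc |= 106<<7 -> acc=13677 shift=14 [end]
Varint 5: bytes[7:9] = ED 6A -> value 13677 (2 byte(s))
  byte[9]=0x13 cont=0 payload=0x13=19: acc |= 19<<0 -> acc=19 shift=7 [end]
Varint 6: bytes[9:10] = 13 -> value 19 (1 byte(s))
  byte[10]=0xC5 cont=1 payload=0x45=69: acc |= 69<<0 -> acc=69 shift=7
  byte[11]=0x9F cont=1 payload=0x1F=31: acc |= 31<<7 -> acc=4037 shift=14
  byte[12]=0x17 cont=0 payload=0x17=23: acc |= 23<<14 -> acc=380869 shift=21 [end]
Varint 7: bytes[10:13] = C5 9F 17 -> value 380869 (3 byte(s))

Answer: 7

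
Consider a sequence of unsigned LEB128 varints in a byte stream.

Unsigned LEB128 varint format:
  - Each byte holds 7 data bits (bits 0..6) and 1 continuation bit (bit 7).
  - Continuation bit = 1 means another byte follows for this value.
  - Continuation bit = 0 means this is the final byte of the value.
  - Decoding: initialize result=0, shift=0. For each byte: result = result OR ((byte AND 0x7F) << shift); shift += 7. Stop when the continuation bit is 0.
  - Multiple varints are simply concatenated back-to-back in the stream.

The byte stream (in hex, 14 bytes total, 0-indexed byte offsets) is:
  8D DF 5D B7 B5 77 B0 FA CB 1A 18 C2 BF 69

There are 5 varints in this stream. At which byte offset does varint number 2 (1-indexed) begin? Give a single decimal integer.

Answer: 3

Derivation:
  byte[0]=0x8D cont=1 payload=0x0D=13: acc |= 13<<0 -> acc=13 shift=7
  byte[1]=0xDF cont=1 payload=0x5F=95: acc |= 95<<7 -> acc=12173 shift=14
  byte[2]=0x5D cont=0 payload=0x5D=93: acc |= 93<<14 -> acc=1535885 shift=21 [end]
Varint 1: bytes[0:3] = 8D DF 5D -> value 1535885 (3 byte(s))
  byte[3]=0xB7 cont=1 payload=0x37=55: acc |= 55<<0 -> acc=55 shift=7
  byte[4]=0xB5 cont=1 payload=0x35=53: acc |= 53<<7 -> acc=6839 shift=14
  byte[5]=0x77 cont=0 payload=0x77=119: acc |= 119<<14 -> acc=1956535 shift=21 [end]
Varint 2: bytes[3:6] = B7 B5 77 -> value 1956535 (3 byte(s))
  byte[6]=0xB0 cont=1 payload=0x30=48: acc |= 48<<0 -> acc=48 shift=7
  byte[7]=0xFA cont=1 payload=0x7A=122: acc |= 122<<7 -> acc=15664 shift=14
  byte[8]=0xCB cont=1 payload=0x4B=75: acc |= 75<<14 -> acc=1244464 shift=21
  byte[9]=0x1A cont=0 payload=0x1A=26: acc |= 26<<21 -> acc=55770416 shift=28 [end]
Varint 3: bytes[6:10] = B0 FA CB 1A -> value 55770416 (4 byte(s))
  byte[10]=0x18 cont=0 payload=0x18=24: acc |= 24<<0 -> acc=24 shift=7 [end]
Varint 4: bytes[10:11] = 18 -> value 24 (1 byte(s))
  byte[11]=0xC2 cont=1 payload=0x42=66: acc |= 66<<0 -> acc=66 shift=7
  byte[12]=0xBF cont=1 payload=0x3F=63: acc |= 63<<7 -> acc=8130 shift=14
  byte[13]=0x69 cont=0 payload=0x69=105: acc |= 105<<14 -> acc=1728450 shift=21 [end]
Varint 5: bytes[11:14] = C2 BF 69 -> value 1728450 (3 byte(s))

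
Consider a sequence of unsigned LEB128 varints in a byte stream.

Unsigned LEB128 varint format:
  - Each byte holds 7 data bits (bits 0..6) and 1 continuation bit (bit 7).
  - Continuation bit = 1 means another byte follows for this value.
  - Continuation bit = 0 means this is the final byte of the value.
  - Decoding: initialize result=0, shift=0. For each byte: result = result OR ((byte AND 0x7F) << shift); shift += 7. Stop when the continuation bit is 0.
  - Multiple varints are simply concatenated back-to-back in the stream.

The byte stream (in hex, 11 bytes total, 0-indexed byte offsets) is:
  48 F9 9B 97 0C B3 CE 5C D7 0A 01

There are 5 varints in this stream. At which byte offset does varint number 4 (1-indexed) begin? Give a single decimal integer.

Answer: 8

Derivation:
  byte[0]=0x48 cont=0 payload=0x48=72: acc |= 72<<0 -> acc=72 shift=7 [end]
Varint 1: bytes[0:1] = 48 -> value 72 (1 byte(s))
  byte[1]=0xF9 cont=1 payload=0x79=121: acc |= 121<<0 -> acc=121 shift=7
  byte[2]=0x9B cont=1 payload=0x1B=27: acc |= 27<<7 -> acc=3577 shift=14
  byte[3]=0x97 cont=1 payload=0x17=23: acc |= 23<<14 -> acc=380409 shift=21
  byte[4]=0x0C cont=0 payload=0x0C=12: acc |= 12<<21 -> acc=25546233 shift=28 [end]
Varint 2: bytes[1:5] = F9 9B 97 0C -> value 25546233 (4 byte(s))
  byte[5]=0xB3 cont=1 payload=0x33=51: acc |= 51<<0 -> acc=51 shift=7
  byte[6]=0xCE cont=1 payload=0x4E=78: acc |= 78<<7 -> acc=10035 shift=14
  byte[7]=0x5C cont=0 payload=0x5C=92: acc |= 92<<14 -> acc=1517363 shift=21 [end]
Varint 3: bytes[5:8] = B3 CE 5C -> value 1517363 (3 byte(s))
  byte[8]=0xD7 cont=1 payload=0x57=87: acc |= 87<<0 -> acc=87 shift=7
  byte[9]=0x0A cont=0 payload=0x0A=10: acc |= 10<<7 -> acc=1367 shift=14 [end]
Varint 4: bytes[8:10] = D7 0A -> value 1367 (2 byte(s))
  byte[10]=0x01 cont=0 payload=0x01=1: acc |= 1<<0 -> acc=1 shift=7 [end]
Varint 5: bytes[10:11] = 01 -> value 1 (1 byte(s))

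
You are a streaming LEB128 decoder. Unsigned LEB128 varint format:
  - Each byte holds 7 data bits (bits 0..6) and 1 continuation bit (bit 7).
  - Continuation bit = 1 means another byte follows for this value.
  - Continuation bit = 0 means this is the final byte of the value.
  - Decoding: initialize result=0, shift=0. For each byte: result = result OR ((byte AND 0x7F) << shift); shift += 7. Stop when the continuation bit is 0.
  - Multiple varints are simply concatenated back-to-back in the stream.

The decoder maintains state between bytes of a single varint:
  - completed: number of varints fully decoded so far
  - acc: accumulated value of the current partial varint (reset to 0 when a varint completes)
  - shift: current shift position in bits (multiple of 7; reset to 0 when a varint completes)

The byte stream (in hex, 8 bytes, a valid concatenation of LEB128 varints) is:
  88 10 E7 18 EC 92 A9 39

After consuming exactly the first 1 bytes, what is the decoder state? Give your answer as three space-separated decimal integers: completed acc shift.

Answer: 0 8 7

Derivation:
byte[0]=0x88 cont=1 payload=0x08: acc |= 8<<0 -> completed=0 acc=8 shift=7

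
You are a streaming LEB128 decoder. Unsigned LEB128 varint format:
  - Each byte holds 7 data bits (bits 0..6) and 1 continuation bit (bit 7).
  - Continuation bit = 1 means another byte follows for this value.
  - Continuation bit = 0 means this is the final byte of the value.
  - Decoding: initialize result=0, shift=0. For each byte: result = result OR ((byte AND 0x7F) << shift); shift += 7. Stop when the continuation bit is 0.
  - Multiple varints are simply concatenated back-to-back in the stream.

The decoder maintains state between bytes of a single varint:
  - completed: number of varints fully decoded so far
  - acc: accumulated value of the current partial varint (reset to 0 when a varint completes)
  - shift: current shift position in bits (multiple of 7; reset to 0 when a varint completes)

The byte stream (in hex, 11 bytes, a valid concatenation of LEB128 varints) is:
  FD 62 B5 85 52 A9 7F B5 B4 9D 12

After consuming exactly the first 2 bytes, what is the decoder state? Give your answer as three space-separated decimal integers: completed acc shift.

Answer: 1 0 0

Derivation:
byte[0]=0xFD cont=1 payload=0x7D: acc |= 125<<0 -> completed=0 acc=125 shift=7
byte[1]=0x62 cont=0 payload=0x62: varint #1 complete (value=12669); reset -> completed=1 acc=0 shift=0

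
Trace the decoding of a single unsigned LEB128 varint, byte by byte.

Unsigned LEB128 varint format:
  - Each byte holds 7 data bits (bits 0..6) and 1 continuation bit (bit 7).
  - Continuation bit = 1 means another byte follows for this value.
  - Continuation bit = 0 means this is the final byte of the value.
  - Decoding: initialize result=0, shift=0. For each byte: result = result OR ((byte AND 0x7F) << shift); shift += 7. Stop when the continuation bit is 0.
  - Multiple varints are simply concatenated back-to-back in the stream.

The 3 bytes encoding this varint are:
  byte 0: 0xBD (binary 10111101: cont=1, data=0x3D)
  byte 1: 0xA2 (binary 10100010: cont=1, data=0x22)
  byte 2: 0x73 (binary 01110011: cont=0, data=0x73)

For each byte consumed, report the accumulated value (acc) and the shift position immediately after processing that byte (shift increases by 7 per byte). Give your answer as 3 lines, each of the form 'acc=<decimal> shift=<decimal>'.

Answer: acc=61 shift=7
acc=4413 shift=14
acc=1888573 shift=21

Derivation:
byte 0=0xBD: payload=0x3D=61, contrib = 61<<0 = 61; acc -> 61, shift -> 7
byte 1=0xA2: payload=0x22=34, contrib = 34<<7 = 4352; acc -> 4413, shift -> 14
byte 2=0x73: payload=0x73=115, contrib = 115<<14 = 1884160; acc -> 1888573, shift -> 21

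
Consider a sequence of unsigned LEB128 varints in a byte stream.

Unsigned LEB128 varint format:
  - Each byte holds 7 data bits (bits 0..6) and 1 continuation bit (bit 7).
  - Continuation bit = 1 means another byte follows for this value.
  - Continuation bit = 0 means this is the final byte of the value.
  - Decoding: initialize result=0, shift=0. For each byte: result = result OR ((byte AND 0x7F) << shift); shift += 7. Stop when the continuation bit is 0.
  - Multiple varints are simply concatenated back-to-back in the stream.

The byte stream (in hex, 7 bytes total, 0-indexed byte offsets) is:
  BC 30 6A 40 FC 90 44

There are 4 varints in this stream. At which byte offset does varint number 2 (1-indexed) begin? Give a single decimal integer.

Answer: 2

Derivation:
  byte[0]=0xBC cont=1 payload=0x3C=60: acc |= 60<<0 -> acc=60 shift=7
  byte[1]=0x30 cont=0 payload=0x30=48: acc |= 48<<7 -> acc=6204 shift=14 [end]
Varint 1: bytes[0:2] = BC 30 -> value 6204 (2 byte(s))
  byte[2]=0x6A cont=0 payload=0x6A=106: acc |= 106<<0 -> acc=106 shift=7 [end]
Varint 2: bytes[2:3] = 6A -> value 106 (1 byte(s))
  byte[3]=0x40 cont=0 payload=0x40=64: acc |= 64<<0 -> acc=64 shift=7 [end]
Varint 3: bytes[3:4] = 40 -> value 64 (1 byte(s))
  byte[4]=0xFC cont=1 payload=0x7C=124: acc |= 124<<0 -> acc=124 shift=7
  byte[5]=0x90 cont=1 payload=0x10=16: acc |= 16<<7 -> acc=2172 shift=14
  byte[6]=0x44 cont=0 payload=0x44=68: acc |= 68<<14 -> acc=1116284 shift=21 [end]
Varint 4: bytes[4:7] = FC 90 44 -> value 1116284 (3 byte(s))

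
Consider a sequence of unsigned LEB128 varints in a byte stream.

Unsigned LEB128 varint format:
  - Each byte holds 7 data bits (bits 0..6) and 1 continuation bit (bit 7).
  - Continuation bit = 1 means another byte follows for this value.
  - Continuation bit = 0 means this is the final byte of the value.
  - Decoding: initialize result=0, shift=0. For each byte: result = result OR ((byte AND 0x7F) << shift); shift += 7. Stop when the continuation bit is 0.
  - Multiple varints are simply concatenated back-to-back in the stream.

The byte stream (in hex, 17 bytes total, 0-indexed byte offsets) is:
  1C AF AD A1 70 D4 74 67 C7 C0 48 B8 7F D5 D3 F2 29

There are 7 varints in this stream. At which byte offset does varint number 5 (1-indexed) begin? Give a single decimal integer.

Answer: 8

Derivation:
  byte[0]=0x1C cont=0 payload=0x1C=28: acc |= 28<<0 -> acc=28 shift=7 [end]
Varint 1: bytes[0:1] = 1C -> value 28 (1 byte(s))
  byte[1]=0xAF cont=1 payload=0x2F=47: acc |= 47<<0 -> acc=47 shift=7
  byte[2]=0xAD cont=1 payload=0x2D=45: acc |= 45<<7 -> acc=5807 shift=14
  byte[3]=0xA1 cont=1 payload=0x21=33: acc |= 33<<14 -> acc=546479 shift=21
  byte[4]=0x70 cont=0 payload=0x70=112: acc |= 112<<21 -> acc=235427503 shift=28 [end]
Varint 2: bytes[1:5] = AF AD A1 70 -> value 235427503 (4 byte(s))
  byte[5]=0xD4 cont=1 payload=0x54=84: acc |= 84<<0 -> acc=84 shift=7
  byte[6]=0x74 cont=0 payload=0x74=116: acc |= 116<<7 -> acc=14932 shift=14 [end]
Varint 3: bytes[5:7] = D4 74 -> value 14932 (2 byte(s))
  byte[7]=0x67 cont=0 payload=0x67=103: acc |= 103<<0 -> acc=103 shift=7 [end]
Varint 4: bytes[7:8] = 67 -> value 103 (1 byte(s))
  byte[8]=0xC7 cont=1 payload=0x47=71: acc |= 71<<0 -> acc=71 shift=7
  byte[9]=0xC0 cont=1 payload=0x40=64: acc |= 64<<7 -> acc=8263 shift=14
  byte[10]=0x48 cont=0 payload=0x48=72: acc |= 72<<14 -> acc=1187911 shift=21 [end]
Varint 5: bytes[8:11] = C7 C0 48 -> value 1187911 (3 byte(s))
  byte[11]=0xB8 cont=1 payload=0x38=56: acc |= 56<<0 -> acc=56 shift=7
  byte[12]=0x7F cont=0 payload=0x7F=127: acc |= 127<<7 -> acc=16312 shift=14 [end]
Varint 6: bytes[11:13] = B8 7F -> value 16312 (2 byte(s))
  byte[13]=0xD5 cont=1 payload=0x55=85: acc |= 85<<0 -> acc=85 shift=7
  byte[14]=0xD3 cont=1 payload=0x53=83: acc |= 83<<7 -> acc=10709 shift=14
  byte[15]=0xF2 cont=1 payload=0x72=114: acc |= 114<<14 -> acc=1878485 shift=21
  byte[16]=0x29 cont=0 payload=0x29=41: acc |= 41<<21 -> acc=87861717 shift=28 [end]
Varint 7: bytes[13:17] = D5 D3 F2 29 -> value 87861717 (4 byte(s))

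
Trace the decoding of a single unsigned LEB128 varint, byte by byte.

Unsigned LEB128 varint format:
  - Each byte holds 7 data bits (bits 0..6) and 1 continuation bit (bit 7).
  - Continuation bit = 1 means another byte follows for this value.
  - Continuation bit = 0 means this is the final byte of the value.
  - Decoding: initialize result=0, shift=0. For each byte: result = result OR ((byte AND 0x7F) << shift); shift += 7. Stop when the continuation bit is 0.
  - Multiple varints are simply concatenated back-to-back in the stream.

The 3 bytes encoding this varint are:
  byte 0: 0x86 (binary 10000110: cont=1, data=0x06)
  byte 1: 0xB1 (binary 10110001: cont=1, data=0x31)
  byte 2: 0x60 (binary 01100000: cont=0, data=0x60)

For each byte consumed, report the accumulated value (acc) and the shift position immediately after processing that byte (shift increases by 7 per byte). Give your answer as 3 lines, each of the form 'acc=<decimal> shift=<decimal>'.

Answer: acc=6 shift=7
acc=6278 shift=14
acc=1579142 shift=21

Derivation:
byte 0=0x86: payload=0x06=6, contrib = 6<<0 = 6; acc -> 6, shift -> 7
byte 1=0xB1: payload=0x31=49, contrib = 49<<7 = 6272; acc -> 6278, shift -> 14
byte 2=0x60: payload=0x60=96, contrib = 96<<14 = 1572864; acc -> 1579142, shift -> 21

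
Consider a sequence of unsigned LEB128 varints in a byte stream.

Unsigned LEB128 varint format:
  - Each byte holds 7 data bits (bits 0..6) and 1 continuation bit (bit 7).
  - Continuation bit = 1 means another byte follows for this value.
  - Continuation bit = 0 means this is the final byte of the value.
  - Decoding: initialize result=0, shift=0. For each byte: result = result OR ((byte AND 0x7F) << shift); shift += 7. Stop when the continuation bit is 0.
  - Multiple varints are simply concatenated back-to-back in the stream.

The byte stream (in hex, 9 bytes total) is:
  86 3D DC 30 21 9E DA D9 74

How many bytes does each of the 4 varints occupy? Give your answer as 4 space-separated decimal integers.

Answer: 2 2 1 4

Derivation:
  byte[0]=0x86 cont=1 payload=0x06=6: acc |= 6<<0 -> acc=6 shift=7
  byte[1]=0x3D cont=0 payload=0x3D=61: acc |= 61<<7 -> acc=7814 shift=14 [end]
Varint 1: bytes[0:2] = 86 3D -> value 7814 (2 byte(s))
  byte[2]=0xDC cont=1 payload=0x5C=92: acc |= 92<<0 -> acc=92 shift=7
  byte[3]=0x30 cont=0 payload=0x30=48: acc |= 48<<7 -> acc=6236 shift=14 [end]
Varint 2: bytes[2:4] = DC 30 -> value 6236 (2 byte(s))
  byte[4]=0x21 cont=0 payload=0x21=33: acc |= 33<<0 -> acc=33 shift=7 [end]
Varint 3: bytes[4:5] = 21 -> value 33 (1 byte(s))
  byte[5]=0x9E cont=1 payload=0x1E=30: acc |= 30<<0 -> acc=30 shift=7
  byte[6]=0xDA cont=1 payload=0x5A=90: acc |= 90<<7 -> acc=11550 shift=14
  byte[7]=0xD9 cont=1 payload=0x59=89: acc |= 89<<14 -> acc=1469726 shift=21
  byte[8]=0x74 cont=0 payload=0x74=116: acc |= 116<<21 -> acc=244739358 shift=28 [end]
Varint 4: bytes[5:9] = 9E DA D9 74 -> value 244739358 (4 byte(s))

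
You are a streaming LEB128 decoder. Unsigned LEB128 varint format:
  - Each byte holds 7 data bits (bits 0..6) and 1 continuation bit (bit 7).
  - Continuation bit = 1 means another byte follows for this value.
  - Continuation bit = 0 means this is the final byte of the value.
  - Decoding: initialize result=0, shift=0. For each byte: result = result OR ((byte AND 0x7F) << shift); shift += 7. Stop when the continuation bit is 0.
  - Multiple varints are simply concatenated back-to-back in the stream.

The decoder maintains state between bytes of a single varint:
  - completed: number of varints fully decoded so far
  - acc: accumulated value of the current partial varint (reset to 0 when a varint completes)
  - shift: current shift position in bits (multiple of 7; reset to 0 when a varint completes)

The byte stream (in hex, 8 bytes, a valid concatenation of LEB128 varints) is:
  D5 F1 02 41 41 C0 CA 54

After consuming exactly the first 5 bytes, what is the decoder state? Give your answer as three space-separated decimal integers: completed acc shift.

byte[0]=0xD5 cont=1 payload=0x55: acc |= 85<<0 -> completed=0 acc=85 shift=7
byte[1]=0xF1 cont=1 payload=0x71: acc |= 113<<7 -> completed=0 acc=14549 shift=14
byte[2]=0x02 cont=0 payload=0x02: varint #1 complete (value=47317); reset -> completed=1 acc=0 shift=0
byte[3]=0x41 cont=0 payload=0x41: varint #2 complete (value=65); reset -> completed=2 acc=0 shift=0
byte[4]=0x41 cont=0 payload=0x41: varint #3 complete (value=65); reset -> completed=3 acc=0 shift=0

Answer: 3 0 0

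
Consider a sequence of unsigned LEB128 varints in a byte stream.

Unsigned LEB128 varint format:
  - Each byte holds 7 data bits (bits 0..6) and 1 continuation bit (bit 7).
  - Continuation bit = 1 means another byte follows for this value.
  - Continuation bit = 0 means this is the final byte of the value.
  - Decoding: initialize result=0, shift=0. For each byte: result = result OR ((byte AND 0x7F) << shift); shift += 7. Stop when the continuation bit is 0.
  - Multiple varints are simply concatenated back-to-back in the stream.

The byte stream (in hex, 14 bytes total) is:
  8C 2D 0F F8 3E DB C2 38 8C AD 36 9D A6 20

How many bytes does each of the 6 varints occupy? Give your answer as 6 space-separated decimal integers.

  byte[0]=0x8C cont=1 payload=0x0C=12: acc |= 12<<0 -> acc=12 shift=7
  byte[1]=0x2D cont=0 payload=0x2D=45: acc |= 45<<7 -> acc=5772 shift=14 [end]
Varint 1: bytes[0:2] = 8C 2D -> value 5772 (2 byte(s))
  byte[2]=0x0F cont=0 payload=0x0F=15: acc |= 15<<0 -> acc=15 shift=7 [end]
Varint 2: bytes[2:3] = 0F -> value 15 (1 byte(s))
  byte[3]=0xF8 cont=1 payload=0x78=120: acc |= 120<<0 -> acc=120 shift=7
  byte[4]=0x3E cont=0 payload=0x3E=62: acc |= 62<<7 -> acc=8056 shift=14 [end]
Varint 3: bytes[3:5] = F8 3E -> value 8056 (2 byte(s))
  byte[5]=0xDB cont=1 payload=0x5B=91: acc |= 91<<0 -> acc=91 shift=7
  byte[6]=0xC2 cont=1 payload=0x42=66: acc |= 66<<7 -> acc=8539 shift=14
  byte[7]=0x38 cont=0 payload=0x38=56: acc |= 56<<14 -> acc=926043 shift=21 [end]
Varint 4: bytes[5:8] = DB C2 38 -> value 926043 (3 byte(s))
  byte[8]=0x8C cont=1 payload=0x0C=12: acc |= 12<<0 -> acc=12 shift=7
  byte[9]=0xAD cont=1 payload=0x2D=45: acc |= 45<<7 -> acc=5772 shift=14
  byte[10]=0x36 cont=0 payload=0x36=54: acc |= 54<<14 -> acc=890508 shift=21 [end]
Varint 5: bytes[8:11] = 8C AD 36 -> value 890508 (3 byte(s))
  byte[11]=0x9D cont=1 payload=0x1D=29: acc |= 29<<0 -> acc=29 shift=7
  byte[12]=0xA6 cont=1 payload=0x26=38: acc |= 38<<7 -> acc=4893 shift=14
  byte[13]=0x20 cont=0 payload=0x20=32: acc |= 32<<14 -> acc=529181 shift=21 [end]
Varint 6: bytes[11:14] = 9D A6 20 -> value 529181 (3 byte(s))

Answer: 2 1 2 3 3 3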